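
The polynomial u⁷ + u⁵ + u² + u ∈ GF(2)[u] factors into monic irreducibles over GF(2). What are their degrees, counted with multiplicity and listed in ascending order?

1, 1, 2, 3

Write g(u) = u⁷ + u⁵ + u² + u.
Roots in GF(2): g(0) = 0 → root; g(1) = 0 → root.
Linear factors from roots: (u), (u + 1).
Complete factorization: g(u) = (u)·(u + 1)·(u² + u + 1)·(u³ + u + 1).
Factor degrees with multiplicity: 1 + 1 + 2 + 3 = 7.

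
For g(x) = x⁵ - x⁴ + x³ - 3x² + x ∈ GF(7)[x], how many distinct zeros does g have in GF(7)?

Evaluate at each of the 7 elements of GF(7):
g(0) = 0 → root; g(1) = 6; g(2) = 0 → root; g(3) = 4; g(4) = 4; g(5) = 0 → root; g(6) = 0 → root.
Roots: {0, 2, 5, 6}.

4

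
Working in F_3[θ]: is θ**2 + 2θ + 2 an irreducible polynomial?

Write m(θ) = θ**2 + 2θ + 2.
Check for roots in F_3: m(0) = 2; m(1) = 2; m(2) = 1.
No roots. A degree-2 polynomial over a field with no linear factor is irreducible.

Yes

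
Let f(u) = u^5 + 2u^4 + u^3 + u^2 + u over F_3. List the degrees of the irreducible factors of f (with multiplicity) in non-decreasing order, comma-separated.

Roots in F_3: f(0) = 0 → root; f(1) = 0 → root; f(2) = 0 → root.
Linear factors from roots: (u), (u + 2), (u + 1).
Complete factorization: f(u) = (u)·(u + 1)·(u + 2)·(u^2 + 2u + 2).
Factor degrees with multiplicity: 1 + 1 + 1 + 2 = 5.

1, 1, 1, 2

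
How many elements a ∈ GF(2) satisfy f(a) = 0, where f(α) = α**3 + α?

2

Evaluate at each of the 2 elements of GF(2):
f(0) = 0 → root; f(1) = 0 → root.
Roots: {0, 1}.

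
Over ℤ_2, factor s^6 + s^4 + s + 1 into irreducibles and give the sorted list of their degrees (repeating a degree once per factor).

Write h(s) = s^6 + s^4 + s + 1.
Roots in ℤ_2: h(0) = 1; h(1) = 0 → root.
Linear factors from roots: (s + 1).
Complete factorization: h(s) = (s + 1)·(s^2 + s + 1)·(s^3 + s + 1).
Factor degrees with multiplicity: 1 + 2 + 3 = 6.

1, 2, 3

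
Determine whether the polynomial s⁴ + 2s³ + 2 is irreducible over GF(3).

Write P(s) = s⁴ + 2s³ + 2.
Check for roots in GF(3): P(0) = 2; P(1) = 2; P(2) = 1.
No roots, so no linear factors.
Monic irreducibles of degree 2 over GF(3): s² + 1, s² + s + 2, s² + 2s + 2.
None of them divide P (all give nonzero remainder).
No irreducible factor of degree ≤ 2 exists, so P is irreducible over GF(3).

Yes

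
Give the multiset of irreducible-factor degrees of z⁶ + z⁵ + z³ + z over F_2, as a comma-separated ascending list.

Write g(z) = z⁶ + z⁵ + z³ + z.
Roots in F_2: g(0) = 0 → root; g(1) = 0 → root.
Linear factors from roots: (z), (z + 1).
Complete factorization: g(z) = (z)·(z + 1)·(z⁴ + z + 1).
Factor degrees with multiplicity: 1 + 1 + 4 = 6.

1, 1, 4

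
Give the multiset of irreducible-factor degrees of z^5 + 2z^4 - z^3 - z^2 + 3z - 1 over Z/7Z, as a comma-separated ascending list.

Write g(z) = z^5 + 2z^4 - z^3 - z^2 + 3z - 1.
Complete factorization: g(z) = (z^5 + 2z^4 - z^3 - z^2 + 3z - 1).
Factor degrees with multiplicity: 5 = 5.

5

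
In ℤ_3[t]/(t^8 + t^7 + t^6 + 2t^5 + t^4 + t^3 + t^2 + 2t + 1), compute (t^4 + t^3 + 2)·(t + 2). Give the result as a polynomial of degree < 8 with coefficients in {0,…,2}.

t^5 + 2t^3 + 2t + 1

Multiply in ℤ_3[t]: (t^4 + t^3 + 2)·(t + 2) = t^5 + 2t^3 + 2t + 1.
Reduced: t^5 + 2t^3 + 2t + 1.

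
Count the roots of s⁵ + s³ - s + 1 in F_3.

Write f(s) = s⁵ + s³ - s + 1.
Evaluate at each of the 3 elements of F_3:
f(0) = 1; f(1) = 2; f(2) = 0 → root.
Roots: {2}.

1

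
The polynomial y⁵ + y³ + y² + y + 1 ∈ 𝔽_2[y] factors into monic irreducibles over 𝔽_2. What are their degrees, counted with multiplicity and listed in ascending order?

5

Write h(y) = y⁵ + y³ + y² + y + 1.
Roots in 𝔽_2: h(0) = 1; h(1) = 1.
Complete factorization: h(y) = (y⁵ + y³ + y² + y + 1).
Factor degrees with multiplicity: 5 = 5.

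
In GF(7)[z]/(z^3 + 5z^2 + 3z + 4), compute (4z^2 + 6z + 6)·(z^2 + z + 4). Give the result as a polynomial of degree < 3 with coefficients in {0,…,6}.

3z^2 + 2z + 1

Multiply in GF(7)[z]: (4z^2 + 6z + 6)·(z^2 + z + 4) = 4z^4 + 3z^3 + 2z + 3.
Reduce using z^3 ≡ 2z^2 + 4z + 3 (mod z^3 + 5z^2 + 3z + 4).
Reduced: 3z^2 + 2z + 1.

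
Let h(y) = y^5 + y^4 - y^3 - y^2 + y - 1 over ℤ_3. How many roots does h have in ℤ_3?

Evaluate at each of the 3 elements of ℤ_3:
h(0) = 2; h(1) = 0 → root; h(2) = 1.
Roots: {1}.

1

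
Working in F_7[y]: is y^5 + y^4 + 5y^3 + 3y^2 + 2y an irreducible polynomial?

No

Write g(y) = y^5 + y^4 + 5y^3 + 3y^2 + 2y.
Check for roots in F_7: g(0) = 0 → root; g(1) = 5; g(2) = 6; g(3) = 2; g(4) = 4; g(5) = 1; g(6) = 3.
g(0) = 0, so (y) divides g(y); g is reducible.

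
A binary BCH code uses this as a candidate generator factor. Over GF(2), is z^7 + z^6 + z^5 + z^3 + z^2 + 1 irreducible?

Write m(z) = z^7 + z^6 + z^5 + z^3 + z^2 + 1.
Check for roots in GF(2): m(0) = 1; m(1) = 0 → root.
m(1) = 0, so (z − 1) divides m(z); m is reducible.

No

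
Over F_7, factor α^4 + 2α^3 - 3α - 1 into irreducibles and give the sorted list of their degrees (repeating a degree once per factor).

1, 3

Write f(α) = α^4 + 2α^3 - 3α - 1.
Linear factors from roots: (α + 3).
Complete factorization: f(α) = (α + 3)·(α^3 - α^2 + 3α + 2).
Factor degrees with multiplicity: 1 + 3 = 4.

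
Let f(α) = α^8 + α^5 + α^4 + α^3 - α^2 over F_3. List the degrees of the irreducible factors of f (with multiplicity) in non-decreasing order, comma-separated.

1, 1, 1, 1, 2, 2

Roots in F_3: f(0) = 0 → root; f(1) = 0 → root; f(2) = 2.
Linear factors from roots: (α), (α - 1).
Complete factorization: f(α) = (α)^2·(α - 1)^2·(α^2 + 1)·(α^2 - α - 1).
Factor degrees with multiplicity: 1 + 1 + 1 + 1 + 2 + 2 = 8.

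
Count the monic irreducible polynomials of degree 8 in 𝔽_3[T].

810

By the necklace-counting formula, N_3(8) = (1/8) Σ_{d|8} μ(8/d)·3^d.
Divisors of 8: 1, 2, 4, 8; μ(8/d) for each: 0, 0, -1, 1.
Σ = − 3^4 + 3^8 = 6480.
N = 6480/8 = 810.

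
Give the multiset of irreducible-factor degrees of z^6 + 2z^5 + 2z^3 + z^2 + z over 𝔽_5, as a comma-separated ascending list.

Write h(z) = z^6 + 2z^5 + 2z^3 + z^2 + z.
Roots in 𝔽_5: h(0) = 0 → root; h(1) = 2; h(2) = 0 → root; h(3) = 1; h(4) = 2.
Linear factors from roots: (z), (z - 2).
Complete factorization: h(z) = (z)·(z - 2)·(z^2 + 2)·(z^2 - z + 1).
Factor degrees with multiplicity: 1 + 1 + 2 + 2 = 6.

1, 1, 2, 2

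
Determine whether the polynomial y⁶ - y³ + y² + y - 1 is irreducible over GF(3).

Write f(y) = y⁶ - y³ + y² + y - 1.
Check for roots in GF(3): f(0) = 2; f(1) = 1; f(2) = 1.
No roots, so no linear factors.
Monic irreducibles of degree 2 over GF(3): y² + 1, y² + y - 1, y² - y - 1.
None of them divide f (all give nonzero remainder).
Degree-3 irreducible divisors: test the 8 monic irreducibles of degree 3 over GF(3).
None of them divide f (all give nonzero remainder).
No irreducible factor of degree ≤ 3 exists, so f is irreducible over GF(3).

Yes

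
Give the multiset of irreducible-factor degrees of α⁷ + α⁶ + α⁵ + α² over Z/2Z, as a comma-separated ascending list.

Write g(α) = α⁷ + α⁶ + α⁵ + α².
Roots in Z/2Z: g(0) = 0 → root; g(1) = 0 → root.
Linear factors from roots: (α), (α + 1).
Complete factorization: g(α) = (α)^2·(α + 1)^2·(α³ + α² + 1).
Factor degrees with multiplicity: 1 + 1 + 1 + 1 + 3 = 7.

1, 1, 1, 1, 3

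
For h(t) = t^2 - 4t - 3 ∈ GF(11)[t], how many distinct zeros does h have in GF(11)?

Evaluate at each of the 11 elements of GF(11):
h(0) = 8; h(1) = 5; h(2) = 4; h(3) = 5; h(4) = 8; h(5) = 2; h(6) = 9; h(7) = 7; h(8) = 7; h(9) = 9; h(10) = 2.
No element is a root.

0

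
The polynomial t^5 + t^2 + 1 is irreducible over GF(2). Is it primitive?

Yes

Write f(t) = t^5 + t^2 + 1.
|GF(2^5)^×| = 2^5 − 1 = 31. Prime factorization: 31 = 31.
f is primitive ⇔ t has order 31 in GF(2)[t]/(f), i.e. t^(31/q) ≠ 1 for each prime q | 31.
t^(1) mod f = t.
None equal 1, so t has full order 31; f is primitive.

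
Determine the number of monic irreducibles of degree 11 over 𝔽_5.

The number of monic irreducibles of degree 11 over GF(5) is (1/11)·Σ_{d∣11} μ(11/d) 5^d.
Divisors of 11: 1, 11; μ(11/d) for each: -1, 1.
Σ = − 5^1 + 5^11 = 48828120.
N = 48828120/11 = 4438920.

4438920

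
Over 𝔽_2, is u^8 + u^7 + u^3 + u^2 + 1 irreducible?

Yes

Write g(u) = u^8 + u^7 + u^3 + u^2 + 1.
Check for roots in 𝔽_2: g(0) = 1; g(1) = 1.
No roots, so no linear factors.
Monic irreducibles of degree 2 over GF(2): u^2 + u + 1.
None of them divide g (all give nonzero remainder).
Monic irreducibles of degree 3 over GF(2): u^3 + u + 1, u^3 + u^2 + 1.
None of them divide g (all give nonzero remainder).
Monic irreducibles of degree 4 over GF(2): u^4 + u + 1, u^4 + u^3 + 1, u^4 + u^3 + u^2 + u + 1.
None of them divide g (all give nonzero remainder).
No irreducible factor of degree ≤ 4 exists, so g is irreducible over GF(2).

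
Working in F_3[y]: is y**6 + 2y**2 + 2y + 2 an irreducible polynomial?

No

Write P(y) = y**6 + 2y**2 + 2y + 2.
Check for roots in F_3: P(0) = 2; P(1) = 1; P(2) = 0 → root.
P(2) = 0, so (y − 2) divides P(y); P is reducible.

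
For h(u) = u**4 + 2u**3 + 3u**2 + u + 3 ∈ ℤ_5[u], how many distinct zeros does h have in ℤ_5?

Evaluate at each of the 5 elements of ℤ_5:
h(0) = 3; h(1) = 0 → root; h(2) = 4; h(3) = 3; h(4) = 4.
Roots: {1}.

1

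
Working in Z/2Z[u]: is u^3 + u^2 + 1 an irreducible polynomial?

Yes

Write m(u) = u^3 + u^2 + 1.
Check for roots in Z/2Z: m(0) = 1; m(1) = 1.
No roots. A degree-3 polynomial over a field with no linear factor is irreducible.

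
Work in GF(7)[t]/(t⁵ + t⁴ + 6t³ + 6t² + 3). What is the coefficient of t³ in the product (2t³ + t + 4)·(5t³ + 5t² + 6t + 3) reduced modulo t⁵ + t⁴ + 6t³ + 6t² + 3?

Multiply in GF(7)[t]: (2t³ + t + 4)·(5t³ + 5t² + 6t + 3) = 3t⁶ + 3t⁵ + 3t⁴ + 3t³ + 5t² + 6t + 5.
Reduce using t⁵ ≡ 6t⁴ + t³ + t² + 4 (mod t⁵ + t⁴ + 6t³ + 6t² + 3).
Reduced: 6t⁴ + 6t³ + 5t² + 4t + 5.

6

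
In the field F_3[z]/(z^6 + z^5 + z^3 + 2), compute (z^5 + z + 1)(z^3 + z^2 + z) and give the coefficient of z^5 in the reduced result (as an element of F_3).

1

Multiply in F_3[z]: (z^5 + z + 1)·(z^3 + z^2 + z) = z^8 + z^7 + z^6 + z^4 + 2z^3 + 2z^2 + z.
Reduce using z^6 ≡ 2z^5 + 2z^3 + 1 (mod z^6 + z^5 + z^3 + 2).
Reduced: z^5 + z^4 + z^3 + z + 1.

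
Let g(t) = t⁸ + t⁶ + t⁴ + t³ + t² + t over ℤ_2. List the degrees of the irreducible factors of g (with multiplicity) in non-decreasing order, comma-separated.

Roots in ℤ_2: g(0) = 0 → root; g(1) = 0 → root.
Linear factors from roots: (t), (t + 1).
Complete factorization: g(t) = (t)·(t + 1)^2·(t² + t + 1)·(t³ + t² + 1).
Factor degrees with multiplicity: 1 + 1 + 1 + 2 + 3 = 8.

1, 1, 1, 2, 3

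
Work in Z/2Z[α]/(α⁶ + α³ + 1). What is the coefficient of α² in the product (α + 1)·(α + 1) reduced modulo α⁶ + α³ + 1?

1

Multiply in Z/2Z[α]: (α + 1)·(α + 1) = α² + 1.
Reduced: α² + 1.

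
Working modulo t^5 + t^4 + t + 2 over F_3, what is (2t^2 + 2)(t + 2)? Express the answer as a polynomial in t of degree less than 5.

2t^3 + t^2 + 2t + 1

Multiply in F_3[t]: (2t^2 + 2)·(t + 2) = 2t^3 + t^2 + 2t + 1.
Reduced: 2t^3 + t^2 + 2t + 1.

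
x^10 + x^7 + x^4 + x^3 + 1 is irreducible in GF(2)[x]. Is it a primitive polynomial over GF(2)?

Write f(x) = x^10 + x^7 + x^4 + x^3 + 1.
|GF(2^10)^×| = 2^10 − 1 = 1023. Prime factorization: 1023 = 3·11·31.
f is primitive ⇔ x has order 1023 in GF(2)[x]/(f), i.e. x^(1023/q) ≠ 1 for each prime q | 1023.
x^(341) mod f = 1
x^(93) mod f = x^9 + x^8 + x^5 + x^3 + x^2 + x + 1.
x^(33) mod f = x^9 + x^8 + x^6 + x^5 + x^4 + x^3 + 1.
Since x^(341) = 1, the order of x divides 341 < 1023; not primitive.

No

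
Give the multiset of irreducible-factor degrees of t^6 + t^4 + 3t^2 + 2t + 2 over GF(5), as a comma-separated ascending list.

Write h(t) = t^6 + t^4 + 3t^2 + 2t + 2.
Roots in GF(5): h(0) = 2; h(1) = 4; h(2) = 3; h(3) = 0 → root; h(4) = 0 → root.
Linear factors from roots: (t + 2), (t + 1).
Complete factorization: h(t) = (t + 1)·(t + 2)·(t^2 + t + 1)^2.
Factor degrees with multiplicity: 1 + 1 + 2 + 2 = 6.

1, 1, 2, 2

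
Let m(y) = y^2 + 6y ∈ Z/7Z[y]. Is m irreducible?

No

Check for roots in Z/7Z: m(0) = 0 → root; m(1) = 0 → root; m(2) = 2; m(3) = 6; m(4) = 5; m(5) = 6; m(6) = 2.
m(0) = 0, so (y) divides m(y); m is reducible.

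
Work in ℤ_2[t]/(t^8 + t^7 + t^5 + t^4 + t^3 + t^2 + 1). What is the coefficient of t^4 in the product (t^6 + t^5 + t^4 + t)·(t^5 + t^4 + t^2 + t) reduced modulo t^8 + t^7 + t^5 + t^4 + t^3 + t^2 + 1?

Multiply in ℤ_2[t]: (t^6 + t^5 + t^4 + t)·(t^5 + t^4 + t^2 + t) = t^11 + t^6 + t^3 + t^2.
Reduce using t^8 ≡ t^7 + t^5 + t^4 + t^3 + t^2 + 1 (mod t^8 + t^7 + t^5 + t^4 + t^3 + t^2 + 1).
Reduced: t^5 + t^3 + t.

0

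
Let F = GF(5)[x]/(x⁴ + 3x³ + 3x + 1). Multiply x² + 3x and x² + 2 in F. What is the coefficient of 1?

Multiply in GF(5)[x]: (x² + 3x)·(x² + 2) = x⁴ + 3x³ + 2x² + x.
Reduce using x⁴ ≡ 2x³ + 2x + 4 (mod x⁴ + 3x³ + 3x + 1).
Reduced: 2x² + 3x + 4.

4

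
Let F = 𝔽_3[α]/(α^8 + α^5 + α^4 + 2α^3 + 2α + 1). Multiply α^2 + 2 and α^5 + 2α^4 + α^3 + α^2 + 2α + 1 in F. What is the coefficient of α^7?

Multiply in 𝔽_3[α]: (α^2 + 2)·(α^5 + 2α^4 + α^3 + α^2 + 2α + 1) = α^7 + 2α^6 + 2α^4 + α^3 + α + 2.
Reduced: α^7 + 2α^6 + 2α^4 + α^3 + α + 2.

1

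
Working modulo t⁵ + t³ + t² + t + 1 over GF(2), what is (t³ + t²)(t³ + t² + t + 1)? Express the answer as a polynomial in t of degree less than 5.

t^4 + t^3 + t

Multiply in GF(2)[t]: (t³ + t²)·(t³ + t² + t + 1) = t⁶ + t².
Reduce using t⁵ ≡ t³ + t² + t + 1 (mod t⁵ + t³ + t² + t + 1).
Reduced: t⁴ + t³ + t.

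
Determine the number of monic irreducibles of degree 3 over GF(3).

8

The number of monic irreducibles of degree 3 over GF(3) is (1/3)·Σ_{d∣3} μ(3/d) 3^d.
Divisors of 3: 1, 3; μ(3/d) for each: -1, 1.
Σ = − 3^1 + 3^3 = 24.
N = 24/3 = 8.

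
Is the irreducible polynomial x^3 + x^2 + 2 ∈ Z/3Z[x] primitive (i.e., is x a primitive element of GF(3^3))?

No

Write f(x) = x^3 + x^2 + 2.
|GF(3^3)^×| = 3^3 − 1 = 26. Prime factorization: 26 = 2·13.
f is primitive ⇔ x has order 26 in GF(3)[x]/(f), i.e. x^(26/q) ≠ 1 for each prime q | 26.
x^(13) mod f = 1
x^(2) mod f = x^2.
Since x^(13) = 1, the order of x divides 13 < 26; not primitive.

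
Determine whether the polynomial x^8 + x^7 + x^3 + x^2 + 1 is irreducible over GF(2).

Yes

Write h(x) = x^8 + x^7 + x^3 + x^2 + 1.
Check for roots in GF(2): h(0) = 1; h(1) = 1.
No roots, so no linear factors.
Monic irreducibles of degree 2 over GF(2): x^2 + x + 1.
None of them divide h (all give nonzero remainder).
Monic irreducibles of degree 3 over GF(2): x^3 + x + 1, x^3 + x^2 + 1.
None of them divide h (all give nonzero remainder).
Monic irreducibles of degree 4 over GF(2): x^4 + x + 1, x^4 + x^3 + 1, x^4 + x^3 + x^2 + x + 1.
None of them divide h (all give nonzero remainder).
No irreducible factor of degree ≤ 4 exists, so h is irreducible over GF(2).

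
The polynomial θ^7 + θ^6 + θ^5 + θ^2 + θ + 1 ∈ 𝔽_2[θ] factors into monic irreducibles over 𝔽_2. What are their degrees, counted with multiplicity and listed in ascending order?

Write f(θ) = θ^7 + θ^6 + θ^5 + θ^2 + θ + 1.
Roots in 𝔽_2: f(0) = 1; f(1) = 0 → root.
Linear factors from roots: (θ + 1).
Complete factorization: f(θ) = (θ + 1)·(θ^2 + θ + 1)·(θ^4 + θ^3 + θ^2 + θ + 1).
Factor degrees with multiplicity: 1 + 2 + 4 = 7.

1, 2, 4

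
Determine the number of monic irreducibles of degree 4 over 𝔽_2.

By the necklace-counting formula, N_2(4) = (1/4) Σ_{d|4} μ(4/d)·2^d.
Divisors of 4: 1, 2, 4; μ(4/d) for each: 0, -1, 1.
Σ = − 2^2 + 2^4 = 12.
N = 12/4 = 3.

3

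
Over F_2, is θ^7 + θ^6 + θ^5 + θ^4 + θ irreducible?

No

Write m(θ) = θ^7 + θ^6 + θ^5 + θ^4 + θ.
Check for roots in F_2: m(0) = 0 → root; m(1) = 1.
m(0) = 0, so (θ) divides m(θ); m is reducible.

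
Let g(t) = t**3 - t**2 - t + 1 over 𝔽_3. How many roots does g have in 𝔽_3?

2

Evaluate at each of the 3 elements of 𝔽_3:
g(0) = 1; g(1) = 0 → root; g(2) = 0 → root.
Roots: {1, 2}.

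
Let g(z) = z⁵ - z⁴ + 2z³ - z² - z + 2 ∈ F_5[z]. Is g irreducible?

Check for roots in F_5: g(0) = 2; g(1) = 2; g(2) = 3; g(3) = 1; g(4) = 3.
No roots, so no linear factors.
Degree-2 irreducible divisors: test the 10 monic irreducibles of degree 2 over GF(5).
None of them divide g (all give nonzero remainder).
No irreducible factor of degree ≤ 2 exists, so g is irreducible over GF(5).

Yes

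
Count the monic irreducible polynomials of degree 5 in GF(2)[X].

The number of monic irreducibles of degree 5 over GF(2) is (1/5)·Σ_{d∣5} μ(5/d) 2^d.
Divisors of 5: 1, 5; μ(5/d) for each: -1, 1.
Σ = − 2^1 + 2^5 = 30.
N = 30/5 = 6.

6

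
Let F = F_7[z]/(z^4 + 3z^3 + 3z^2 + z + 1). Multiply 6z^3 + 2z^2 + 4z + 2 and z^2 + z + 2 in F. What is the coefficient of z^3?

2

Multiply in F_7[z]: (6z^3 + 2z^2 + 4z + 2)·(z^2 + z + 2) = 6z^5 + z^4 + 4z^3 + 3z^2 + 3z + 4.
Reduce using z^4 ≡ 4z^3 + 4z^2 + 6z + 6 (mod z^4 + 3z^3 + 3z^2 + z + 1).
Reduced: 2z^3 + 6z^2.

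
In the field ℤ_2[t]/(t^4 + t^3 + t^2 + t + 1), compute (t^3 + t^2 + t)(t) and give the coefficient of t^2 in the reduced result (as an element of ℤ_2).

0

Multiply in ℤ_2[t]: (t^3 + t^2 + t)·(t) = t^4 + t^3 + t^2.
Reduce using t^4 ≡ t^3 + t^2 + t + 1 (mod t^4 + t^3 + t^2 + t + 1).
Reduced: t + 1.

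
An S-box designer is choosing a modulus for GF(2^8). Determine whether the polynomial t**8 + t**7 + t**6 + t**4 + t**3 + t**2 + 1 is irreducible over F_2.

Write h(t) = t**8 + t**7 + t**6 + t**4 + t**3 + t**2 + 1.
Check for roots in F_2: h(0) = 1; h(1) = 1.
No roots, so no linear factors.
Monic irreducibles of degree 2 over GF(2): t**2 + t + 1.
None of them divide h (all give nonzero remainder).
Monic irreducibles of degree 3 over GF(2): t**3 + t + 1, t**3 + t**2 + 1.
None of them divide h (all give nonzero remainder).
Monic irreducibles of degree 4 over GF(2): t**4 + t + 1, t**4 + t**3 + 1, t**4 + t**3 + t**2 + t + 1.
None of them divide h (all give nonzero remainder).
No irreducible factor of degree ≤ 4 exists, so h is irreducible over GF(2).

Yes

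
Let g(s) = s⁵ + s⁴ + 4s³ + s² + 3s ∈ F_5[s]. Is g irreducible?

No

Check for roots in F_5: g(0) = 0 → root; g(1) = 0 → root; g(2) = 0 → root; g(3) = 0 → root; g(4) = 4.
g(0) = 0, so (s) divides g(s); g is reducible.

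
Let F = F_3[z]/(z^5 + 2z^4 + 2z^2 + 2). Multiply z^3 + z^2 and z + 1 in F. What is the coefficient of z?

0

Multiply in F_3[z]: (z^3 + z^2)·(z + 1) = z^4 + 2z^3 + z^2.
Reduced: z^4 + 2z^3 + z^2.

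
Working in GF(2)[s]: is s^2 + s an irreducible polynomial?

No

Write g(s) = s^2 + s.
Check for roots in GF(2): g(0) = 0 → root; g(1) = 0 → root.
g(0) = 0, so (s) divides g(s); g is reducible.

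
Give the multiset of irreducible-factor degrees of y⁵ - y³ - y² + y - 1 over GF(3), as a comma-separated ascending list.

Write f(y) = y⁵ - y³ - y² + y - 1.
Roots in GF(3): f(0) = 2; f(1) = 2; f(2) = 0 → root.
Linear factors from roots: (y + 1).
Complete factorization: f(y) = (y + 1)·(y² + 1)·(y² - y - 1).
Factor degrees with multiplicity: 1 + 2 + 2 = 5.

1, 2, 2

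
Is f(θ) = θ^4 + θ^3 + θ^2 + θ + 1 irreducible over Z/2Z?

Check for roots in Z/2Z: f(0) = 1; f(1) = 1.
No roots, so no linear factors.
Monic irreducibles of degree 2 over GF(2): θ^2 + θ + 1.
None of them divide f (all give nonzero remainder).
No irreducible factor of degree ≤ 2 exists, so f is irreducible over GF(2).

Yes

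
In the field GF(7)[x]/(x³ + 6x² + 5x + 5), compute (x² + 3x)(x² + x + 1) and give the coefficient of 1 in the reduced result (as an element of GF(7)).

3

Multiply in GF(7)[x]: (x² + 3x)·(x² + x + 1) = x⁴ + 4x³ + 4x² + 3x.
Reduce using x³ ≡ x² + 2x + 2 (mod x³ + 6x² + 5x + 5).
Reduced: 4x² + x + 3.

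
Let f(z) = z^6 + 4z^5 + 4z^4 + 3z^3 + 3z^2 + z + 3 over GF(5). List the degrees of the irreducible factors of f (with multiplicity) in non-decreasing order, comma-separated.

2, 2, 2

Roots in GF(5): f(0) = 3; f(1) = 4; f(2) = 2; f(3) = 4; f(4) = 3.
Complete factorization: f(z) = (z^2 + 2z + 3)·(z^2 + 3z + 3)·(z^2 + 4z + 2).
Factor degrees with multiplicity: 2 + 2 + 2 = 6.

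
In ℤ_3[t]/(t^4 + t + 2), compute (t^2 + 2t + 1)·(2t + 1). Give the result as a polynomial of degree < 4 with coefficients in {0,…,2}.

2t^3 + 2t^2 + t + 1

Multiply in ℤ_3[t]: (t^2 + 2t + 1)·(2t + 1) = 2t^3 + 2t^2 + t + 1.
Reduced: 2t^3 + 2t^2 + t + 1.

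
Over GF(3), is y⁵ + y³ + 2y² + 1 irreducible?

Write g(y) = y⁵ + y³ + 2y² + 1.
Check for roots in GF(3): g(0) = 1; g(1) = 2; g(2) = 1.
No roots, so no linear factors.
Monic irreducibles of degree 2 over GF(3): y² + 1, y² + y + 2, y² + 2y + 2.
None of them divide g (all give nonzero remainder).
No irreducible factor of degree ≤ 2 exists, so g is irreducible over GF(3).

Yes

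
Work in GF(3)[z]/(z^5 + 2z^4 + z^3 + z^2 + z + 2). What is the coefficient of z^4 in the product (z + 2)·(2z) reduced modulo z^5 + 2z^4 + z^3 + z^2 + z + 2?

0

Multiply in GF(3)[z]: (z + 2)·(2z) = 2z^2 + z.
Reduced: 2z^2 + z.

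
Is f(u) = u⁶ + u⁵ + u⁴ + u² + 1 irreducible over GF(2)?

Yes

Check for roots in GF(2): f(0) = 1; f(1) = 1.
No roots, so no linear factors.
Monic irreducibles of degree 2 over GF(2): u² + u + 1.
None of them divide f (all give nonzero remainder).
Monic irreducibles of degree 3 over GF(2): u³ + u + 1, u³ + u² + 1.
None of them divide f (all give nonzero remainder).
No irreducible factor of degree ≤ 3 exists, so f is irreducible over GF(2).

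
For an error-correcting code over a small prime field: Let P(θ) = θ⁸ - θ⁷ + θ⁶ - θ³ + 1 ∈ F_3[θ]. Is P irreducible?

Check for roots in F_3: P(0) = 1; P(1) = 1; P(2) = 2.
No roots, so no linear factors.
Monic irreducibles of degree 2 over GF(3): θ² + 1, θ² + θ - 1, θ² - θ - 1.
None of them divide P (all give nonzero remainder).
Degree-3 irreducible divisors: test the 8 monic irreducibles of degree 3 over GF(3).
None of them divide P (all give nonzero remainder).
Degree-4 irreducible divisors: test the 18 monic irreducibles of degree 4 over GF(3).
None of them divide P (all give nonzero remainder).
No irreducible factor of degree ≤ 4 exists, so P is irreducible over GF(3).

Yes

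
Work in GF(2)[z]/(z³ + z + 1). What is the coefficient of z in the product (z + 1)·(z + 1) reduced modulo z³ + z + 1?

0

Multiply in GF(2)[z]: (z + 1)·(z + 1) = z² + 1.
Reduced: z² + 1.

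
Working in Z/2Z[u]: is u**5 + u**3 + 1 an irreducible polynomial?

Yes

Write g(u) = u**5 + u**3 + 1.
Check for roots in Z/2Z: g(0) = 1; g(1) = 1.
No roots, so no linear factors.
Monic irreducibles of degree 2 over GF(2): u**2 + u + 1.
None of them divide g (all give nonzero remainder).
No irreducible factor of degree ≤ 2 exists, so g is irreducible over GF(2).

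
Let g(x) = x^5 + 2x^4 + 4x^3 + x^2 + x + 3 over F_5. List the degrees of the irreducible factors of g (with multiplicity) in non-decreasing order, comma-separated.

1, 1, 3

Roots in F_5: g(0) = 3; g(1) = 2; g(2) = 0 → root; g(3) = 3; g(4) = 0 → root.
Linear factors from roots: (x + 3), (x + 1).
Complete factorization: g(x) = (x + 1)·(x + 3)·(x^3 + 3x^2 + 4x + 1).
Factor degrees with multiplicity: 1 + 1 + 3 = 5.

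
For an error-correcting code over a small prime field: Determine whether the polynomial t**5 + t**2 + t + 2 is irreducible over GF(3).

Write g(t) = t**5 + t**2 + t + 2.
Check for roots in GF(3): g(0) = 2; g(1) = 2; g(2) = 1.
No roots, so no linear factors.
Monic irreducibles of degree 2 over GF(3): t**2 + 1, t**2 + t + 2, t**2 + 2t + 2.
None of them divide g (all give nonzero remainder).
No irreducible factor of degree ≤ 2 exists, so g is irreducible over GF(3).

Yes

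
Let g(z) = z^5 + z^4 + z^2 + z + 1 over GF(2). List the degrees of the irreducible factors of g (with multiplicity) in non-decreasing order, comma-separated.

5

Roots in GF(2): g(0) = 1; g(1) = 1.
Complete factorization: g(z) = (z^5 + z^4 + z^2 + z + 1).
Factor degrees with multiplicity: 5 = 5.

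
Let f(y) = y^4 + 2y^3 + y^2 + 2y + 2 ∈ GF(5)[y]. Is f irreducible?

Check for roots in GF(5): f(0) = 2; f(1) = 3; f(2) = 2; f(3) = 2; f(4) = 0 → root.
f(4) = 0, so (y − 4) divides f(y); f is reducible.

No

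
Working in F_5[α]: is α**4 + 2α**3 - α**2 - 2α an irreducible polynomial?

Write m(α) = α**4 + 2α**3 - α**2 - 2α.
Check for roots in F_5: m(0) = 0 → root; m(1) = 0 → root; m(2) = 4; m(3) = 0 → root; m(4) = 0 → root.
m(0) = 0, so (α) divides m(α); m is reducible.

No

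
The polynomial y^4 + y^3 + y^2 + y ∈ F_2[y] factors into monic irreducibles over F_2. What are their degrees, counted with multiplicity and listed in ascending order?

1, 1, 1, 1

Write f(y) = y^4 + y^3 + y^2 + y.
Roots in F_2: f(0) = 0 → root; f(1) = 0 → root.
Linear factors from roots: (y), (y + 1).
Complete factorization: f(y) = (y)·(y + 1)^3.
Factor degrees with multiplicity: 1 + 1 + 1 + 1 = 4.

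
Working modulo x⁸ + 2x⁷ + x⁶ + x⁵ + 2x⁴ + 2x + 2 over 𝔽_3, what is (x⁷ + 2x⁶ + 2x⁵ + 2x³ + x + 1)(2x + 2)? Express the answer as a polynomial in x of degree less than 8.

Multiply in 𝔽_3[x]: (x⁷ + 2x⁶ + 2x⁵ + 2x³ + x + 1)·(2x + 2) = 2x⁸ + 2x⁶ + x⁵ + x⁴ + x³ + 2x² + x + 2.
Reduce using x⁸ ≡ x⁷ + 2x⁶ + 2x⁵ + x⁴ + x + 1 (mod x⁸ + 2x⁷ + x⁶ + x⁵ + 2x⁴ + 2x + 2).
Reduced: 2x⁷ + 2x⁵ + x³ + 2x² + 1.

2x^7 + 2x^5 + x^3 + 2x^2 + 1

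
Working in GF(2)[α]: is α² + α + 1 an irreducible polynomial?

Yes

Write h(α) = α² + α + 1.
Check for roots in GF(2): h(0) = 1; h(1) = 1.
No roots. A degree-2 polynomial over a field with no linear factor is irreducible.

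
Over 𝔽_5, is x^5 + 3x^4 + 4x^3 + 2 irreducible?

No

Write g(x) = x^5 + 3x^4 + 4x^3 + 2.
Check for roots in 𝔽_5: g(0) = 2; g(1) = 0 → root; g(2) = 4; g(3) = 1; g(4) = 0 → root.
g(1) = 0, so (x − 1) divides g(x); g is reducible.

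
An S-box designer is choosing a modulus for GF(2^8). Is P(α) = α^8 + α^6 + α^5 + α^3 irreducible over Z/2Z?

No

Check for roots in Z/2Z: P(0) = 0 → root; P(1) = 0 → root.
P(0) = 0, so (α) divides P(α); P is reducible.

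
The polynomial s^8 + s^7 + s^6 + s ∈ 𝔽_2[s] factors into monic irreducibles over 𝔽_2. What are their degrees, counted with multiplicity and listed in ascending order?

Write g(s) = s^8 + s^7 + s^6 + s.
Roots in 𝔽_2: g(0) = 0 → root; g(1) = 0 → root.
Linear factors from roots: (s), (s + 1).
Complete factorization: g(s) = (s)·(s + 1)^3·(s^4 + s + 1).
Factor degrees with multiplicity: 1 + 1 + 1 + 1 + 4 = 8.

1, 1, 1, 1, 4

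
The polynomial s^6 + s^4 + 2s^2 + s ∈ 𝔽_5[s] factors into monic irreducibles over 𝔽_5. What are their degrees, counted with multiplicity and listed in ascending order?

Write g(s) = s^6 + s^4 + 2s^2 + s.
Roots in 𝔽_5: g(0) = 0 → root; g(1) = 0 → root; g(2) = 0 → root; g(3) = 1; g(4) = 3.
Linear factors from roots: (s), (s - 1), (s - 2).
Complete factorization: g(s) = (s)·(s - 2)·(s - 1)^2·(s^2 - s + 2).
Factor degrees with multiplicity: 1 + 1 + 1 + 1 + 2 = 6.

1, 1, 1, 1, 2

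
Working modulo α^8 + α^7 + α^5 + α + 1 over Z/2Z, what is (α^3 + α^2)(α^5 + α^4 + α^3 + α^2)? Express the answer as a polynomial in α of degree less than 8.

Multiply in Z/2Z[α]: (α^3 + α^2)·(α^5 + α^4 + α^3 + α^2) = α^8 + α^4.
Reduce using α^8 ≡ α^7 + α^5 + α + 1 (mod α^8 + α^7 + α^5 + α + 1).
Reduced: α^7 + α^5 + α^4 + α + 1.

α^7 + α^5 + α^4 + α + 1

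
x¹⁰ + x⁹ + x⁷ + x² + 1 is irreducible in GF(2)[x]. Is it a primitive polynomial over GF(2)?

Write f(x) = x¹⁰ + x⁹ + x⁷ + x² + 1.
|GF(2^10)^×| = 2^10 − 1 = 1023. Prime factorization: 1023 = 3·11·31.
f is primitive ⇔ x has order 1023 in GF(2)[x]/(f), i.e. x^(1023/q) ≠ 1 for each prime q | 1023.
x^(341) mod f = x⁸ + x⁵.
x^(93) mod f = 1
x^(33) mod f = x⁹ + 1.
Since x^(93) = 1, the order of x divides 93 < 1023; not primitive.

No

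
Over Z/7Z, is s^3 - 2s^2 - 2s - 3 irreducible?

No

Write f(s) = s^3 - 2s^2 - 2s - 3.
Check for roots in Z/7Z: f(0) = 4; f(1) = 1; f(2) = 0 → root; f(3) = 0 → root; f(4) = 0 → root; f(5) = 6; f(6) = 3.
f(2) = 0, so (s − 2) divides f(s); f is reducible.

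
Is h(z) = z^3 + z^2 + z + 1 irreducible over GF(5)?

Check for roots in GF(5): h(0) = 1; h(1) = 4; h(2) = 0 → root; h(3) = 0 → root; h(4) = 0 → root.
h(2) = 0, so (z − 2) divides h(z); h is reducible.

No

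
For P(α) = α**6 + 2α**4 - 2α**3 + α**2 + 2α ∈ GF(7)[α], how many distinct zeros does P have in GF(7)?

Evaluate at each of the 7 elements of GF(7):
P(0) = 0 → root; P(1) = 4; P(2) = 4; P(3) = 5; P(4) = 3; P(5) = 0 → root; P(6) = 4.
Roots: {0, 5}.

2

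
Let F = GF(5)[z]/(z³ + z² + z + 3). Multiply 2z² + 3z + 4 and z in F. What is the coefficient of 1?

4

Multiply in GF(5)[z]: (2z² + 3z + 4)·(z) = 2z³ + 3z² + 4z.
Reduce using z³ ≡ 4z² + 4z + 2 (mod z³ + z² + z + 3).
Reduced: z² + 2z + 4.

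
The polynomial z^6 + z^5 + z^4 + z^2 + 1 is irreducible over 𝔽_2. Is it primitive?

Write f(z) = z^6 + z^5 + z^4 + z^2 + 1.
|GF(2^6)^×| = 2^6 − 1 = 63. Prime factorization: 63 = 3^2·7.
f is primitive ⇔ z has order 63 in GF(2)[z]/(f), i.e. z^(63/q) ≠ 1 for each prime q | 63.
z^(21) mod f = 1
z^(9) mod f = z^3 + 1.
Since z^(21) = 1, the order of z divides 21 < 63; not primitive.

No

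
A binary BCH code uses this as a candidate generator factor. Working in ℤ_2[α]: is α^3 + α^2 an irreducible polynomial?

No

Write f(α) = α^3 + α^2.
Check for roots in ℤ_2: f(0) = 0 → root; f(1) = 0 → root.
f(0) = 0, so (α) divides f(α); f is reducible.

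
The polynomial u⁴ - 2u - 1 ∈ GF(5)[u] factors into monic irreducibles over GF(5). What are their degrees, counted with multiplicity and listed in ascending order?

Write f(u) = u⁴ - 2u - 1.
Roots in GF(5): f(0) = 4; f(1) = 3; f(2) = 1; f(3) = 4; f(4) = 2.
Complete factorization: f(u) = (u⁴ - 2u - 1).
Factor degrees with multiplicity: 4 = 4.

4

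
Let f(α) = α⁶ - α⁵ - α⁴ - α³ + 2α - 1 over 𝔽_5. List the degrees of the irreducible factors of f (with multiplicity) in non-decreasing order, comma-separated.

6

Roots in 𝔽_5: f(0) = 4; f(1) = 4; f(2) = 1; f(3) = 3; f(4) = 4.
Complete factorization: f(α) = (α⁶ - α⁵ - α⁴ - α³ + 2α - 1).
Factor degrees with multiplicity: 6 = 6.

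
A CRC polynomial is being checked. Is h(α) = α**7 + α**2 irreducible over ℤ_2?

Check for roots in ℤ_2: h(0) = 0 → root; h(1) = 0 → root.
h(0) = 0, so (α) divides h(α); h is reducible.

No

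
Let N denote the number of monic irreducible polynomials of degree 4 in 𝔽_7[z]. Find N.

588

x^(7^4) − x is the product of all monic irreducibles of degree dividing 4; Möbius inversion gives N = (1/4) Σ μ(4/d)·7^d.
Divisors of 4: 1, 2, 4; μ(4/d) for each: 0, -1, 1.
Σ = − 7^2 + 7^4 = 2352.
N = 2352/4 = 588.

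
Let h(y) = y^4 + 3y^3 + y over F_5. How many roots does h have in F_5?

Evaluate at each of the 5 elements of F_5:
h(0) = 0 → root; h(1) = 0 → root; h(2) = 2; h(3) = 0 → root; h(4) = 2.
Roots: {0, 1, 3}.

3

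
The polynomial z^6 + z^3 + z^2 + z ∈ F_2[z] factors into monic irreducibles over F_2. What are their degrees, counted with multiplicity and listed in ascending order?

Write g(z) = z^6 + z^3 + z^2 + z.
Roots in F_2: g(0) = 0 → root; g(1) = 0 → root.
Linear factors from roots: (z), (z + 1).
Complete factorization: g(z) = (z)·(z + 1)^2·(z^3 + z + 1).
Factor degrees with multiplicity: 1 + 1 + 1 + 3 = 6.

1, 1, 1, 3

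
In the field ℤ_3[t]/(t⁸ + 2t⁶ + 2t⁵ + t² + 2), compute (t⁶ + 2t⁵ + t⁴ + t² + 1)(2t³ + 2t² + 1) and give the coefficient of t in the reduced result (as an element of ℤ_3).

2

Multiply in ℤ_3[t]: (t⁶ + 2t⁵ + t⁴ + t² + 1)·(2t³ + 2t² + 1) = 2t⁹ + t⁵ + 2t³ + 1.
Reduce using t⁸ ≡ t⁶ + t⁵ + 2t² + 1 (mod t⁸ + 2t⁶ + 2t⁵ + t² + 2).
Reduced: 2t⁷ + 2t⁶ + t⁵ + 2t + 1.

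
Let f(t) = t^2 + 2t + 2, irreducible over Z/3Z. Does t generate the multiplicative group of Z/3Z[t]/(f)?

|GF(3^2)^×| = 3^2 − 1 = 8. Prime factorization: 8 = 2^3.
f is primitive ⇔ t has order 8 in GF(3)[t]/(f), i.e. t^(8/q) ≠ 1 for each prime q | 8.
t^(4) mod f = 2.
None equal 1, so t has full order 8; f is primitive.

Yes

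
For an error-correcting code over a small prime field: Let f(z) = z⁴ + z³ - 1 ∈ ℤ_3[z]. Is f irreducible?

Yes

Check for roots in ℤ_3: f(0) = 2; f(1) = 1; f(2) = 2.
No roots, so no linear factors.
Monic irreducibles of degree 2 over GF(3): z² + 1, z² + z - 1, z² - z - 1.
None of them divide f (all give nonzero remainder).
No irreducible factor of degree ≤ 2 exists, so f is irreducible over GF(3).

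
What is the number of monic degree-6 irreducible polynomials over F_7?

19544

By the necklace-counting formula, N_7(6) = (1/6) Σ_{d|6} μ(6/d)·7^d.
Divisors of 6: 1, 2, 3, 6; μ(6/d) for each: 1, -1, -1, 1.
Σ = 7^1 − 7^2 − 7^3 + 7^6 = 117264.
N = 117264/6 = 19544.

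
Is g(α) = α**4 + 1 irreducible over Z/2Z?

Check for roots in Z/2Z: g(0) = 1; g(1) = 0 → root.
g(1) = 0, so (α − 1) divides g(α); g is reducible.

No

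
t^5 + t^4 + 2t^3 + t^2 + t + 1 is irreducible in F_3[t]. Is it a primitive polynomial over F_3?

Write f(t) = t^5 + t^4 + 2t^3 + t^2 + t + 1.
|GF(3^5)^×| = 3^5 − 1 = 242. Prime factorization: 242 = 2·11^2.
f is primitive ⇔ t has order 242 in GF(3)[t]/(f), i.e. t^(242/q) ≠ 1 for each prime q | 242.
t^(121) mod f = 2.
t^(22) mod f = t^4 + t^2 + t.
None equal 1, so t has full order 242; f is primitive.

Yes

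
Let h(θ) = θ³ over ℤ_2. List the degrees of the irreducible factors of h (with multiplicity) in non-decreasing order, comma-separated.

1, 1, 1

Roots in ℤ_2: h(0) = 0 → root; h(1) = 1.
Linear factors from roots: (θ).
Complete factorization: h(θ) = (θ)^3.
Factor degrees with multiplicity: 1 + 1 + 1 = 3.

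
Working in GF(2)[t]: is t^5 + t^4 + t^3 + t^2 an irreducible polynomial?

Write h(t) = t^5 + t^4 + t^3 + t^2.
Check for roots in GF(2): h(0) = 0 → root; h(1) = 0 → root.
h(0) = 0, so (t) divides h(t); h is reducible.

No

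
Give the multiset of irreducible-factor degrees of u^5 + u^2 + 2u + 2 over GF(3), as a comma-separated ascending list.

1, 1, 1, 2

Write h(u) = u^5 + u^2 + 2u + 2.
Roots in GF(3): h(0) = 2; h(1) = 0 → root; h(2) = 0 → root.
Linear factors from roots: (u + 2), (u + 1).
Complete factorization: h(u) = (u + 1)·(u + 2)^2·(u^2 + u + 2).
Factor degrees with multiplicity: 1 + 1 + 1 + 2 = 5.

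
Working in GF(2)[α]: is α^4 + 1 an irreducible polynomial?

No

Write h(α) = α^4 + 1.
Check for roots in GF(2): h(0) = 1; h(1) = 0 → root.
h(1) = 0, so (α − 1) divides h(α); h is reducible.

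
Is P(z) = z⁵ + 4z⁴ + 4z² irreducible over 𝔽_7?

No

Check for roots in 𝔽_7: P(0) = 0 → root; P(1) = 2; P(2) = 0 → root; P(3) = 1; P(4) = 5; P(5) = 6; P(6) = 0 → root.
P(0) = 0, so (z) divides P(z); P is reducible.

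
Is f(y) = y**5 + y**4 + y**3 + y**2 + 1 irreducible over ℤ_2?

Check for roots in ℤ_2: f(0) = 1; f(1) = 1.
No roots, so no linear factors.
Monic irreducibles of degree 2 over GF(2): y**2 + y + 1.
None of them divide f (all give nonzero remainder).
No irreducible factor of degree ≤ 2 exists, so f is irreducible over GF(2).

Yes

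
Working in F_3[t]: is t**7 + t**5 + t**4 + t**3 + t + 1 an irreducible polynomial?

No

Write f(t) = t**7 + t**5 + t**4 + t**3 + t + 1.
Check for roots in F_3: f(0) = 1; f(1) = 0 → root; f(2) = 1.
f(1) = 0, so (t − 1) divides f(t); f is reducible.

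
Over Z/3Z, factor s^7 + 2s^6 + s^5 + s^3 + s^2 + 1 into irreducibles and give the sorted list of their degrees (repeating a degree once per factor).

Write g(s) = s^7 + 2s^6 + s^5 + s^3 + s^2 + 1.
Roots in Z/3Z: g(0) = 1; g(1) = 1; g(2) = 1.
Complete factorization: g(s) = (s^2 + s + 2)^2·(s^3 + 2s + 1).
Factor degrees with multiplicity: 2 + 2 + 3 = 7.

2, 2, 3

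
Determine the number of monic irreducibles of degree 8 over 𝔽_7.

720300

x^(7^8) − x is the product of all monic irreducibles of degree dividing 8; Möbius inversion gives N = (1/8) Σ μ(8/d)·7^d.
Divisors of 8: 1, 2, 4, 8; μ(8/d) for each: 0, 0, -1, 1.
Σ = − 7^4 + 7^8 = 5762400.
N = 5762400/8 = 720300.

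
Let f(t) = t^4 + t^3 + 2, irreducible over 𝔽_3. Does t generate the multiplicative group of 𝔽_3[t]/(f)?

|GF(3^4)^×| = 3^4 − 1 = 80. Prime factorization: 80 = 2^4·5.
f is primitive ⇔ t has order 80 in GF(3)[t]/(f), i.e. t^(80/q) ≠ 1 for each prime q | 80.
t^(40) mod f = 2.
t^(16) mod f = 2t^2 + 2t + 2.
None equal 1, so t has full order 80; f is primitive.

Yes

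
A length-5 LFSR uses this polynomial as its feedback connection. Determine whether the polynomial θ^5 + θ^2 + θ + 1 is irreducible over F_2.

Write g(θ) = θ^5 + θ^2 + θ + 1.
Check for roots in F_2: g(0) = 1; g(1) = 0 → root.
g(1) = 0, so (θ − 1) divides g(θ); g is reducible.

No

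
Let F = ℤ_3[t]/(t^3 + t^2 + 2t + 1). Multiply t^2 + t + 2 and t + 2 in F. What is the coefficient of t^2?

Multiply in ℤ_3[t]: (t^2 + t + 2)·(t + 2) = t^3 + t + 1.
Reduce using t^3 ≡ 2t^2 + t + 2 (mod t^3 + t^2 + 2t + 1).
Reduced: 2t^2 + 2t.

2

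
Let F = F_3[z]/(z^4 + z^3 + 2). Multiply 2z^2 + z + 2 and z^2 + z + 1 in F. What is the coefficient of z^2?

2

Multiply in F_3[z]: (2z^2 + z + 2)·(z^2 + z + 1) = 2z^4 + 2z^2 + 2.
Reduce using z^4 ≡ 2z^3 + 1 (mod z^4 + z^3 + 2).
Reduced: z^3 + 2z^2 + 1.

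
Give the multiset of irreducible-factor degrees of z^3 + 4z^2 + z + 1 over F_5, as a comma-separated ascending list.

Write f(z) = z^3 + 4z^2 + z + 1.
Roots in F_5: f(0) = 1; f(1) = 2; f(2) = 2; f(3) = 2; f(4) = 3.
Complete factorization: f(z) = (z^3 + 4z^2 + z + 1).
Factor degrees with multiplicity: 3 = 3.

3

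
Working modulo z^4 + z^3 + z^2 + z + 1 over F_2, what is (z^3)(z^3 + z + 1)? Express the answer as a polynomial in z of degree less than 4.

Multiply in F_2[z]: (z^3)·(z^3 + z + 1) = z^6 + z^4 + z^3.
Reduce using z^4 ≡ z^3 + z^2 + z + 1 (mod z^4 + z^3 + z^2 + z + 1).
Reduced: z^2 + 1.

z^2 + 1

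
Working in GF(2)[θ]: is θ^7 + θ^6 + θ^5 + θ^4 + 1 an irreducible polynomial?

Yes

Write g(θ) = θ^7 + θ^6 + θ^5 + θ^4 + 1.
Check for roots in GF(2): g(0) = 1; g(1) = 1.
No roots, so no linear factors.
Monic irreducibles of degree 2 over GF(2): θ^2 + θ + 1.
None of them divide g (all give nonzero remainder).
Monic irreducibles of degree 3 over GF(2): θ^3 + θ + 1, θ^3 + θ^2 + 1.
None of them divide g (all give nonzero remainder).
No irreducible factor of degree ≤ 3 exists, so g is irreducible over GF(2).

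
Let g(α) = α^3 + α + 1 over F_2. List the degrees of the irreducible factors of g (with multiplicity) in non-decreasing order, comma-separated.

3

Roots in F_2: g(0) = 1; g(1) = 1.
Complete factorization: g(α) = (α^3 + α + 1).
Factor degrees with multiplicity: 3 = 3.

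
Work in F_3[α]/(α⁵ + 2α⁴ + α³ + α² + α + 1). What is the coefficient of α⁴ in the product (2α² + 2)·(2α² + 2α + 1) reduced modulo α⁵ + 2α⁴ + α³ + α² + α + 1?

1

Multiply in F_3[α]: (2α² + 2)·(2α² + 2α + 1) = α⁴ + α³ + α + 2.
Reduced: α⁴ + α³ + α + 2.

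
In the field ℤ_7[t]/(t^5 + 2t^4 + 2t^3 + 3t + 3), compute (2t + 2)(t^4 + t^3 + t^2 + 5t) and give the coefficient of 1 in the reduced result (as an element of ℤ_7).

Multiply in ℤ_7[t]: (2t + 2)·(t^4 + t^3 + t^2 + 5t) = 2t^5 + 4t^4 + 4t^3 + 5t^2 + 3t.
Reduce using t^5 ≡ 5t^4 + 5t^3 + 4t + 4 (mod t^5 + 2t^4 + 2t^3 + 3t + 3).
Reduced: 5t^2 + 4t + 1.

1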